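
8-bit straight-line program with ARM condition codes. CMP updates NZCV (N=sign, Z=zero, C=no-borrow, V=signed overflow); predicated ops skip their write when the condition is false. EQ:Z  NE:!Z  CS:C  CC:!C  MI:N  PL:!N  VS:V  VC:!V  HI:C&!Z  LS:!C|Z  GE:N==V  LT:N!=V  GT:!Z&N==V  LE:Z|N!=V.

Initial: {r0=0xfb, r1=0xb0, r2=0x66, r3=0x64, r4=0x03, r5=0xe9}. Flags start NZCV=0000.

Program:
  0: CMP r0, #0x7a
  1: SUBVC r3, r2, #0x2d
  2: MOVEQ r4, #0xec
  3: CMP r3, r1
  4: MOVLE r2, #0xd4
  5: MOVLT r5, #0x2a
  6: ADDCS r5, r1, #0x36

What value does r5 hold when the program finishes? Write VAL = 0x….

VAL = 0xe9

0: ✓ CMP  NZCV=1010
1: ✓ SUBVC  r3←0x39
2: · MOVEQ
3: ✓ CMP  NZCV=1001
4: · MOVLE
5: · MOVLT
6: · ADDCS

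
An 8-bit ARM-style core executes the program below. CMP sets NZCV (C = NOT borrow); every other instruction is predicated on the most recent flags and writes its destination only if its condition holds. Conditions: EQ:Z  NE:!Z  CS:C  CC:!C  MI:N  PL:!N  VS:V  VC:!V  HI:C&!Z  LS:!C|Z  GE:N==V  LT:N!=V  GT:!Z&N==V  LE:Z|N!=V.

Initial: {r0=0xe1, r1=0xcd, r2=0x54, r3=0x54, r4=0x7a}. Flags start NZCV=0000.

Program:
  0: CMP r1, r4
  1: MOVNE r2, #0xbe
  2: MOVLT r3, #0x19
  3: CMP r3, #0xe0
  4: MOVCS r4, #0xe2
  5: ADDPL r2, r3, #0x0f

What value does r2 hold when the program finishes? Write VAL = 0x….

0: ✓ CMP  NZCV=0011
1: ✓ MOVNE  r2←0xbe
2: ✓ MOVLT  r3←0x19
3: ✓ CMP  NZCV=0000
4: · MOVCS
5: ✓ ADDPL  r2←0x28

VAL = 0x28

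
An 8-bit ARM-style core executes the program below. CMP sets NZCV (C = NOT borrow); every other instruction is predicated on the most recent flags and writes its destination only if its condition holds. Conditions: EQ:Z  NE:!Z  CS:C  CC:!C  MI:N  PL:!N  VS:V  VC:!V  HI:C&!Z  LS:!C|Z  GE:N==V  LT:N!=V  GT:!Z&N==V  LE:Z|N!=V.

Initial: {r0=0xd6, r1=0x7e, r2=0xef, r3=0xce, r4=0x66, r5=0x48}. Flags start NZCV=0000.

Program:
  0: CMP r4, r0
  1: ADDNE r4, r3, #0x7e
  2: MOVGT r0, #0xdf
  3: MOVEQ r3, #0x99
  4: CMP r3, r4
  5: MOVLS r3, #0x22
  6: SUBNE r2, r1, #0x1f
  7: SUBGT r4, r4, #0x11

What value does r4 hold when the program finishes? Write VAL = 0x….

VAL = 0x4c

0: ✓ CMP  NZCV=1001
1: ✓ ADDNE  r4←0x4c
2: ✓ MOVGT  r0←0xdf
3: · MOVEQ
4: ✓ CMP  NZCV=1010
5: · MOVLS
6: ✓ SUBNE  r2←0x5f
7: · SUBGT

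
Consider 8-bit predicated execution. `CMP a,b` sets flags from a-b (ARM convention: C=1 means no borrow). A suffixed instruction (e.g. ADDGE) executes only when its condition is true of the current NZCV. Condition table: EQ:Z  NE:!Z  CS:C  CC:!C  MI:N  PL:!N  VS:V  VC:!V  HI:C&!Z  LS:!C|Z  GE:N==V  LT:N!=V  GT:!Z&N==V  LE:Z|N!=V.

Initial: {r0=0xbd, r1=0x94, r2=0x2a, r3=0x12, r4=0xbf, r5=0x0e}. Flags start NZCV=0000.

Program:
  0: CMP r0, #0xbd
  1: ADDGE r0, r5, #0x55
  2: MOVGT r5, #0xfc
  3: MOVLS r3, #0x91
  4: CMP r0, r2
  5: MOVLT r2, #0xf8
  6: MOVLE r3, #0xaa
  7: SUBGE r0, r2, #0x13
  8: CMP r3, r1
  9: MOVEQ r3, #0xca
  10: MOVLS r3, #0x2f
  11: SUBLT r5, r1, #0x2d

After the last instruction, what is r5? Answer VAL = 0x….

VAL = 0x67

[0] flags=0110 → (cmp)
[1] flags=0110 GE?T → r0=0x63
[2] flags=0110 GT?F → skip
[3] flags=0110 LS?T → r3=0x91
[4] flags=0010 → (cmp)
[5] flags=0010 LT?F → skip
[6] flags=0010 LE?F → skip
[7] flags=0010 GE?T → r0=0x17
[8] flags=1000 → (cmp)
[9] flags=1000 EQ?F → skip
[10] flags=1000 LS?T → r3=0x2f
[11] flags=1000 LT?T → r5=0x67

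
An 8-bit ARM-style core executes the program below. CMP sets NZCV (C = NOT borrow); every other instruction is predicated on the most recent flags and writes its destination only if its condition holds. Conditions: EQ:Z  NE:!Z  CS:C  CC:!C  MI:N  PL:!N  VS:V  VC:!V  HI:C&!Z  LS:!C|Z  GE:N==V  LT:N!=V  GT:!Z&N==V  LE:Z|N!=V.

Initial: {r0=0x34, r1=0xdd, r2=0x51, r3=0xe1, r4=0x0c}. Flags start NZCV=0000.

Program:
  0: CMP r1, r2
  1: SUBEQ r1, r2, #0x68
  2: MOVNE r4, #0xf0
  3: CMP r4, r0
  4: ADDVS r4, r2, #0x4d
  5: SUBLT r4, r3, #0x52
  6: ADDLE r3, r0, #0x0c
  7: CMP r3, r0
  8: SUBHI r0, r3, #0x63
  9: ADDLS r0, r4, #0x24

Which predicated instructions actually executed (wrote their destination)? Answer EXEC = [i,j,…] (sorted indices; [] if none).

[0] flags=1010 → (cmp)
[1] flags=1010 EQ?F → skip
[2] flags=1010 NE?T → r4=0xf0
[3] flags=1010 → (cmp)
[4] flags=1010 VS?F → skip
[5] flags=1010 LT?T → r4=0x8f
[6] flags=1010 LE?T → r3=0x40
[7] flags=0010 → (cmp)
[8] flags=0010 HI?T → r0=0xdd
[9] flags=0010 LS?F → skip

EXEC = [2,5,6,8]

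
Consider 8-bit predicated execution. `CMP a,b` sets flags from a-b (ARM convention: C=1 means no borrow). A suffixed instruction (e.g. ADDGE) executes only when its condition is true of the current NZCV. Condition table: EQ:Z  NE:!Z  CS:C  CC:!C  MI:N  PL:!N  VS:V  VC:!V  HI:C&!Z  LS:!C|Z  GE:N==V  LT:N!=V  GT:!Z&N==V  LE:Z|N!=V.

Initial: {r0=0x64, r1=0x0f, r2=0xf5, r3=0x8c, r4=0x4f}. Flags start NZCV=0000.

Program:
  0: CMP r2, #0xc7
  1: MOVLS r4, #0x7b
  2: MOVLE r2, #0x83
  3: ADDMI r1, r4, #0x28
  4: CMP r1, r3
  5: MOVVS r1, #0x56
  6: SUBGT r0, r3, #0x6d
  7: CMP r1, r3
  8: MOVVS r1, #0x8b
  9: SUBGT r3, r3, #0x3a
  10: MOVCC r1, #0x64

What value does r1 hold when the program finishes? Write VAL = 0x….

[0] flags=0010 → (cmp)
[1] flags=0010 LS?F → skip
[2] flags=0010 LE?F → skip
[3] flags=0010 MI?F → skip
[4] flags=1001 → (cmp)
[5] flags=1001 VS?T → r1=0x56
[6] flags=1001 GT?T → r0=0x1f
[7] flags=1001 → (cmp)
[8] flags=1001 VS?T → r1=0x8b
[9] flags=1001 GT?T → r3=0x52
[10] flags=1001 CC?T → r1=0x64

VAL = 0x64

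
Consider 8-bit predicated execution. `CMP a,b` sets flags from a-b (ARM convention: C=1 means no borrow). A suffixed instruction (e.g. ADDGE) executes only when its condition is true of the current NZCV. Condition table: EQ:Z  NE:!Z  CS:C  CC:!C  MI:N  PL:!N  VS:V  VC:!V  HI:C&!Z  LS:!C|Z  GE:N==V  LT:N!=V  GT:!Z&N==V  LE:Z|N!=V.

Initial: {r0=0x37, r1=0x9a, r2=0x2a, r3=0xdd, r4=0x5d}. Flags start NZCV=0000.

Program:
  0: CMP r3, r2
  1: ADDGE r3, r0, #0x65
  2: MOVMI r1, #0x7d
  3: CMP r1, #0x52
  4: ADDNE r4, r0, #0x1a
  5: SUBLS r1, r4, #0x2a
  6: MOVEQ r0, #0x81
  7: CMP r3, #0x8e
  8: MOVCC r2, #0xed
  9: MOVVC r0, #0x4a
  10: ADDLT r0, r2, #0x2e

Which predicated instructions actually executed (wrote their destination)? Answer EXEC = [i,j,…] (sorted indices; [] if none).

[0] flags=1010 → (cmp)
[1] flags=1010 GE?F → skip
[2] flags=1010 MI?T → r1=0x7d
[3] flags=0010 → (cmp)
[4] flags=0010 NE?T → r4=0x51
[5] flags=0010 LS?F → skip
[6] flags=0010 EQ?F → skip
[7] flags=0010 → (cmp)
[8] flags=0010 CC?F → skip
[9] flags=0010 VC?T → r0=0x4a
[10] flags=0010 LT?F → skip

EXEC = [2,4,9]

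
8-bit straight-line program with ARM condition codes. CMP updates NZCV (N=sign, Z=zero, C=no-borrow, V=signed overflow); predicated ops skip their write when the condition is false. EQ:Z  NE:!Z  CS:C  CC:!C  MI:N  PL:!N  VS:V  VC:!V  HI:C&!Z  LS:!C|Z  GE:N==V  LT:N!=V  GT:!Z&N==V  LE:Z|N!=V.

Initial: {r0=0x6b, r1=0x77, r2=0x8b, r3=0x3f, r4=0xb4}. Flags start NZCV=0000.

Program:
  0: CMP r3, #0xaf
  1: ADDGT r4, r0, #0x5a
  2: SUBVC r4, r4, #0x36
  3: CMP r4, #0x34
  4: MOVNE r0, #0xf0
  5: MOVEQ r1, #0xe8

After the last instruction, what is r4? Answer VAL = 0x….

VAL = 0xc5

[0] flags=1001 → (cmp)
[1] flags=1001 GT?T → r4=0xc5
[2] flags=1001 VC?F → skip
[3] flags=1010 → (cmp)
[4] flags=1010 NE?T → r0=0xf0
[5] flags=1010 EQ?F → skip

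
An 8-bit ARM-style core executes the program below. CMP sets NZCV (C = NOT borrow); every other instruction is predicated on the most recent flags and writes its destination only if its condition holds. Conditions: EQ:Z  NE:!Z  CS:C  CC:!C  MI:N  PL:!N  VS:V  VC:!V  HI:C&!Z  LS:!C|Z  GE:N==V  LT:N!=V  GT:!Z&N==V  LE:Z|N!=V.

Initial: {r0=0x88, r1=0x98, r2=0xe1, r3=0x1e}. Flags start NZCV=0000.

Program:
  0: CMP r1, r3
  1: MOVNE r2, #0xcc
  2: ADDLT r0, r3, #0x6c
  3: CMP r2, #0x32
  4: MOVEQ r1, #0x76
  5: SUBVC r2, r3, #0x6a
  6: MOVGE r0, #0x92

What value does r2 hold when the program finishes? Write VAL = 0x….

0: ✓ CMP  NZCV=0011
1: ✓ MOVNE  r2←0xcc
2: ✓ ADDLT  r0←0x8a
3: ✓ CMP  NZCV=1010
4: · MOVEQ
5: ✓ SUBVC  r2←0xb4
6: · MOVGE

VAL = 0xb4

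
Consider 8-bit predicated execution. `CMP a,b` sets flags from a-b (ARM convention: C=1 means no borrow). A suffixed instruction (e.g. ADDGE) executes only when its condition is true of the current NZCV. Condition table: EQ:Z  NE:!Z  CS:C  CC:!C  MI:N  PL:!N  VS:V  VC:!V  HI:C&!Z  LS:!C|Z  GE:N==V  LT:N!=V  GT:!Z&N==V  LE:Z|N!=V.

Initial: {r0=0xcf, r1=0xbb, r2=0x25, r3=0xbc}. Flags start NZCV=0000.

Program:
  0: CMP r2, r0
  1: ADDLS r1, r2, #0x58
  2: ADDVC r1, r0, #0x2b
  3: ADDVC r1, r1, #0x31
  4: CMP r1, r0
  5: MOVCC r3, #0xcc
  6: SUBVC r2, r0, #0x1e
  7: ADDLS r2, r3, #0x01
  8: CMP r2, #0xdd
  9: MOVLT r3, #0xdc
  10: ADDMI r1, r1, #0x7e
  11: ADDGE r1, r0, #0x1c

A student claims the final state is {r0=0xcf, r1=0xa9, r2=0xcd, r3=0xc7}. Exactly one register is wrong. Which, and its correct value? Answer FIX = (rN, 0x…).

[0] flags=0000 → (cmp)
[1] flags=0000 LS?T → r1=0x7d
[2] flags=0000 VC?T → r1=0xfa
[3] flags=0000 VC?T → r1=0x2b
[4] flags=0000 → (cmp)
[5] flags=0000 CC?T → r3=0xcc
[6] flags=0000 VC?T → r2=0xb1
[7] flags=0000 LS?T → r2=0xcd
[8] flags=1000 → (cmp)
[9] flags=1000 LT?T → r3=0xdc
[10] flags=1000 MI?T → r1=0xa9
[11] flags=1000 GE?F → skip

FIX = (r3, 0xdc)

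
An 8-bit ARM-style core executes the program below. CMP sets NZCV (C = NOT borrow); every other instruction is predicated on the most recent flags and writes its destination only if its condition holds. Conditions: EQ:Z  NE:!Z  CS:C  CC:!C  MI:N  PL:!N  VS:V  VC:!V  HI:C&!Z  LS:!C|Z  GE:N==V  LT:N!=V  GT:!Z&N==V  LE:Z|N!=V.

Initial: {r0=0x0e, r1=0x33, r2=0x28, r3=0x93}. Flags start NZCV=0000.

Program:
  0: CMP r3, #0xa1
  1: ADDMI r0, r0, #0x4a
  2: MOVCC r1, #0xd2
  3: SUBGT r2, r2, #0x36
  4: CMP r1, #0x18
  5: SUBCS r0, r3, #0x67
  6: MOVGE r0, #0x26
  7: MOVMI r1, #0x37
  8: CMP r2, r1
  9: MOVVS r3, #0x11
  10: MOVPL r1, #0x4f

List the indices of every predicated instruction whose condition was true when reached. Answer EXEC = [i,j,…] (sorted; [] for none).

0: ✓ CMP  NZCV=1000
1: ✓ ADDMI  r0←0x58
2: ✓ MOVCC  r1←0xd2
3: · SUBGT
4: ✓ CMP  NZCV=1010
5: ✓ SUBCS  r0←0x2c
6: · MOVGE
7: ✓ MOVMI  r1←0x37
8: ✓ CMP  NZCV=1000
9: · MOVVS
10: · MOVPL

EXEC = [1,2,5,7]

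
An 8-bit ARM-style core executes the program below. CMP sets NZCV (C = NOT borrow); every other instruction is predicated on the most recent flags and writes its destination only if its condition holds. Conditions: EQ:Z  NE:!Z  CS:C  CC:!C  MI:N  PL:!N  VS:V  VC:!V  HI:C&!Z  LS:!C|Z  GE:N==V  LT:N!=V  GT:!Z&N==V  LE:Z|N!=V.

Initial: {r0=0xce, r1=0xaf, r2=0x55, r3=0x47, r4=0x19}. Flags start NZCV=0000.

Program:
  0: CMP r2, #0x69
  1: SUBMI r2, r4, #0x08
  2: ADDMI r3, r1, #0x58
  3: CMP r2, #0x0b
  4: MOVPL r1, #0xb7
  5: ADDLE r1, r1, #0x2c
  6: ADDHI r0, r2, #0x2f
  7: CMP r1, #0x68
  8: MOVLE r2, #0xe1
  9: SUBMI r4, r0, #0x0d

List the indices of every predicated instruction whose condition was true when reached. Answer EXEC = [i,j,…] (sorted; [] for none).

EXEC = [1,2,4,6,8]

0: ✓ CMP  NZCV=1000
1: ✓ SUBMI  r2←0x11
2: ✓ ADDMI  r3←0x07
3: ✓ CMP  NZCV=0010
4: ✓ MOVPL  r1←0xb7
5: · ADDLE
6: ✓ ADDHI  r0←0x40
7: ✓ CMP  NZCV=0011
8: ✓ MOVLE  r2←0xe1
9: · SUBMI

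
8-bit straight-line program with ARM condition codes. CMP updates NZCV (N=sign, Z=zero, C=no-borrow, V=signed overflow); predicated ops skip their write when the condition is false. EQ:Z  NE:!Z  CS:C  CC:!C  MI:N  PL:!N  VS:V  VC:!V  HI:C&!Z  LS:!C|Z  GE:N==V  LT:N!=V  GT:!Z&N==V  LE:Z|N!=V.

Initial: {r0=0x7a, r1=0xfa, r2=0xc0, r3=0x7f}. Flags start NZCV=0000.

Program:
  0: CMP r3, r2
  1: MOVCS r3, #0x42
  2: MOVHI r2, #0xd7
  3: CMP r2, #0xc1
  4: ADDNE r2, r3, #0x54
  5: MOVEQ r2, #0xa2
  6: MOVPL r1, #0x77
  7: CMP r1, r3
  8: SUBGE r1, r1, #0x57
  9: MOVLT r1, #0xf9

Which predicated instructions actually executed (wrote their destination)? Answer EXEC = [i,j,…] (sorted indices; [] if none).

[0] flags=1001 → (cmp)
[1] flags=1001 CS?F → skip
[2] flags=1001 HI?F → skip
[3] flags=1000 → (cmp)
[4] flags=1000 NE?T → r2=0xd3
[5] flags=1000 EQ?F → skip
[6] flags=1000 PL?F → skip
[7] flags=0011 → (cmp)
[8] flags=0011 GE?F → skip
[9] flags=0011 LT?T → r1=0xf9

EXEC = [4,9]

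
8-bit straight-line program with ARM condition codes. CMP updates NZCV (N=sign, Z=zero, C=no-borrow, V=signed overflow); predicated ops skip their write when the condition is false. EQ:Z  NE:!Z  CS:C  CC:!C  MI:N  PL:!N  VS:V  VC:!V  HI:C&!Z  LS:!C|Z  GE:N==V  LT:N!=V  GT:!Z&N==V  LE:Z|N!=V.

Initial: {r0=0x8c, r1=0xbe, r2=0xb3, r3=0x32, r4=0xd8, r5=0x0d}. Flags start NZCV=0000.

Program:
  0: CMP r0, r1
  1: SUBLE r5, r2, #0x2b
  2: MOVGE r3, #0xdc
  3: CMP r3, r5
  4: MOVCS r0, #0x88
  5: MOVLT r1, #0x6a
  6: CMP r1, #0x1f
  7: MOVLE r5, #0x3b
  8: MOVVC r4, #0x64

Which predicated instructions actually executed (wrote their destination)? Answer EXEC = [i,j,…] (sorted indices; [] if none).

EXEC = [1,7,8]

[0] flags=1000 → (cmp)
[1] flags=1000 LE?T → r5=0x88
[2] flags=1000 GE?F → skip
[3] flags=1001 → (cmp)
[4] flags=1001 CS?F → skip
[5] flags=1001 LT?F → skip
[6] flags=1010 → (cmp)
[7] flags=1010 LE?T → r5=0x3b
[8] flags=1010 VC?T → r4=0x64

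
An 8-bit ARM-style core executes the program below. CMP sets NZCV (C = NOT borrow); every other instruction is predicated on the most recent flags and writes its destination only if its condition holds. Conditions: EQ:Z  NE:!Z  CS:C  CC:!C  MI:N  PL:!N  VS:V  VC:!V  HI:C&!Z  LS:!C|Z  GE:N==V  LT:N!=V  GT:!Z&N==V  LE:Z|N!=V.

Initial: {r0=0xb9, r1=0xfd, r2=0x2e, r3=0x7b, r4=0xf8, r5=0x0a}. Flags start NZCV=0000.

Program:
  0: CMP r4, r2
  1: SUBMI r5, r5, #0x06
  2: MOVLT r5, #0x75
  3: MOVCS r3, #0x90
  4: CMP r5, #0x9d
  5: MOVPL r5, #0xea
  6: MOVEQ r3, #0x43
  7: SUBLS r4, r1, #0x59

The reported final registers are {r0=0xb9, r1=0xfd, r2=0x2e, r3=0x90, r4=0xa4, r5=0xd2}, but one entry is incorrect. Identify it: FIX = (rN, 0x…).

FIX = (r5, 0x75)

0: ✓ CMP  NZCV=1010
1: ✓ SUBMI  r5←0x04
2: ✓ MOVLT  r5←0x75
3: ✓ MOVCS  r3←0x90
4: ✓ CMP  NZCV=1001
5: · MOVPL
6: · MOVEQ
7: ✓ SUBLS  r4←0xa4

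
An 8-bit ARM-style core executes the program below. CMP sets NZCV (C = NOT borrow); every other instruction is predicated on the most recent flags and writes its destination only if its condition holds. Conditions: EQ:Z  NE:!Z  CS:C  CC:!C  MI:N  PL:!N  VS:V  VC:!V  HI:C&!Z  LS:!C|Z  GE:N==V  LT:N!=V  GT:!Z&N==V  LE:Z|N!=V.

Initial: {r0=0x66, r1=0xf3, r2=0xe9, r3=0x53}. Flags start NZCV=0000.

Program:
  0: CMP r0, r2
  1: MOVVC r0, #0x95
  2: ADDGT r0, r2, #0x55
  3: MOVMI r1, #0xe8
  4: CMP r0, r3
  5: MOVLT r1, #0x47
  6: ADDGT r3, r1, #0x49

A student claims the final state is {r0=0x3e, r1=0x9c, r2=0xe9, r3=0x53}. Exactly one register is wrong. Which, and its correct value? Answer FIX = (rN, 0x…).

[0] flags=0000 → (cmp)
[1] flags=0000 VC?T → r0=0x95
[2] flags=0000 GT?T → r0=0x3e
[3] flags=0000 MI?F → skip
[4] flags=1000 → (cmp)
[5] flags=1000 LT?T → r1=0x47
[6] flags=1000 GT?F → skip

FIX = (r1, 0x47)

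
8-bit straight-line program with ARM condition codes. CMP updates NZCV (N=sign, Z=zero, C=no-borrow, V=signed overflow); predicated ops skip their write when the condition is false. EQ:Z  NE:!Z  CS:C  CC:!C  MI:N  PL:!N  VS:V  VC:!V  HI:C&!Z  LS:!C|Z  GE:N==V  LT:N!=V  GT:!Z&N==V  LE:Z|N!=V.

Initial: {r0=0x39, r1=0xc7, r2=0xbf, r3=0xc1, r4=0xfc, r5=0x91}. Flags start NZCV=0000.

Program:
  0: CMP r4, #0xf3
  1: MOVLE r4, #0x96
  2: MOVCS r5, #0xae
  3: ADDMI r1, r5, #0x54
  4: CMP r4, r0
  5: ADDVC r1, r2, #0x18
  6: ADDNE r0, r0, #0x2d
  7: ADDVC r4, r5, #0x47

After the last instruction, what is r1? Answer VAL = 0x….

VAL = 0xd7

[0] flags=0010 → (cmp)
[1] flags=0010 LE?F → skip
[2] flags=0010 CS?T → r5=0xae
[3] flags=0010 MI?F → skip
[4] flags=1010 → (cmp)
[5] flags=1010 VC?T → r1=0xd7
[6] flags=1010 NE?T → r0=0x66
[7] flags=1010 VC?T → r4=0xf5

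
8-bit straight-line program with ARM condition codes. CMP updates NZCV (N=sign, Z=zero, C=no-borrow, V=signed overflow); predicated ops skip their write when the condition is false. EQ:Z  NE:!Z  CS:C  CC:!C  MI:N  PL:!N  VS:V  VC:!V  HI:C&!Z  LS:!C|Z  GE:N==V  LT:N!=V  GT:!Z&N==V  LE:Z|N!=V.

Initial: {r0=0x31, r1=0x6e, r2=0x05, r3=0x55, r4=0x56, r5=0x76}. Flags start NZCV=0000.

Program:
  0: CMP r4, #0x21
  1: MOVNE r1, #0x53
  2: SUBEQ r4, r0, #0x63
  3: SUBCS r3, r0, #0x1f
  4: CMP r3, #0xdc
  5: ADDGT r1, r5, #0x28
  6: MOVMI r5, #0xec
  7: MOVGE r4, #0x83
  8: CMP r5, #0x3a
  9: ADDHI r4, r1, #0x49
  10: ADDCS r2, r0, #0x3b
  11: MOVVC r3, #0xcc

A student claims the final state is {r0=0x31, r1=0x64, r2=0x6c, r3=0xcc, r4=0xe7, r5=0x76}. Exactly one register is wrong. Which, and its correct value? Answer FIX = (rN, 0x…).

FIX = (r1, 0x9e)

0: ✓ CMP  NZCV=0010
1: ✓ MOVNE  r1←0x53
2: · SUBEQ
3: ✓ SUBCS  r3←0x12
4: ✓ CMP  NZCV=0000
5: ✓ ADDGT  r1←0x9e
6: · MOVMI
7: ✓ MOVGE  r4←0x83
8: ✓ CMP  NZCV=0010
9: ✓ ADDHI  r4←0xe7
10: ✓ ADDCS  r2←0x6c
11: ✓ MOVVC  r3←0xcc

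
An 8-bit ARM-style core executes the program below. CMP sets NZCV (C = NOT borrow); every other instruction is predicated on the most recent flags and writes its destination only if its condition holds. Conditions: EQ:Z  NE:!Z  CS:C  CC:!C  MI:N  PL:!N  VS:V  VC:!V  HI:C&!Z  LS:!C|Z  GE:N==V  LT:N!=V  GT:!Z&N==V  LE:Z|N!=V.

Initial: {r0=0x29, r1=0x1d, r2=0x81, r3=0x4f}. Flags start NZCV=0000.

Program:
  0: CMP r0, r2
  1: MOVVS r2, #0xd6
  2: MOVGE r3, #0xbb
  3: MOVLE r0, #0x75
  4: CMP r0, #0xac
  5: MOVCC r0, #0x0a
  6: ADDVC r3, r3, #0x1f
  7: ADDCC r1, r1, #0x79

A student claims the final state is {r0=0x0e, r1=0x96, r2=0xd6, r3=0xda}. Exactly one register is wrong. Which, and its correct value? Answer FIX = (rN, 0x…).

FIX = (r0, 0x0a)

0: ✓ CMP  NZCV=1001
1: ✓ MOVVS  r2←0xd6
2: ✓ MOVGE  r3←0xbb
3: · MOVLE
4: ✓ CMP  NZCV=0000
5: ✓ MOVCC  r0←0x0a
6: ✓ ADDVC  r3←0xda
7: ✓ ADDCC  r1←0x96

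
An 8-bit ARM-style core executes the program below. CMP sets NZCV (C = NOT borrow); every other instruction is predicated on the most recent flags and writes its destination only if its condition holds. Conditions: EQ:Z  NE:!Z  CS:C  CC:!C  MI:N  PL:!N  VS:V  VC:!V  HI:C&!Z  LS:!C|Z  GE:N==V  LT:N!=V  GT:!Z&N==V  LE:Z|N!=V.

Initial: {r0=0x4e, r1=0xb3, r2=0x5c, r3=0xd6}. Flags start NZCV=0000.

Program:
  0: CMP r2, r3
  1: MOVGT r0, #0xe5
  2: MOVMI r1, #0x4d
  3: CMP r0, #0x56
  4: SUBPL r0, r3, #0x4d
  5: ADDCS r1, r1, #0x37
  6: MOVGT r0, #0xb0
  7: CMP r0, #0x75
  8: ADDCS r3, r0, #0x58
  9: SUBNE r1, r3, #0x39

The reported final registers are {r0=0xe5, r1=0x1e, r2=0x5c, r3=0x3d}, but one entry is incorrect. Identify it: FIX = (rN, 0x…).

0: ✓ CMP  NZCV=1001
1: ✓ MOVGT  r0←0xe5
2: ✓ MOVMI  r1←0x4d
3: ✓ CMP  NZCV=1010
4: · SUBPL
5: ✓ ADDCS  r1←0x84
6: · MOVGT
7: ✓ CMP  NZCV=0011
8: ✓ ADDCS  r3←0x3d
9: ✓ SUBNE  r1←0x04

FIX = (r1, 0x04)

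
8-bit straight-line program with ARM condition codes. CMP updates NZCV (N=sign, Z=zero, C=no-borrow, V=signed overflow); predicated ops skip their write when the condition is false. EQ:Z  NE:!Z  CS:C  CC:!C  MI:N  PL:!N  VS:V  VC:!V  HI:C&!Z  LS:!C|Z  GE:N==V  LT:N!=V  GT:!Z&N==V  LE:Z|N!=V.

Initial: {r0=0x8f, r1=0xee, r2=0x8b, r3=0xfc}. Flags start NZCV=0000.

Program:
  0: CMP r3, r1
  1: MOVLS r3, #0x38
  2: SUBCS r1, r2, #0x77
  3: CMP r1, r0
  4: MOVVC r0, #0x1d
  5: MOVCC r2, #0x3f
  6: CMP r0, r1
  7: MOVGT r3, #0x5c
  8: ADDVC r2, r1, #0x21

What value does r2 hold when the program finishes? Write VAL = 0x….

VAL = 0x3f

[0] flags=0010 → (cmp)
[1] flags=0010 LS?F → skip
[2] flags=0010 CS?T → r1=0x14
[3] flags=1001 → (cmp)
[4] flags=1001 VC?F → skip
[5] flags=1001 CC?T → r2=0x3f
[6] flags=0011 → (cmp)
[7] flags=0011 GT?F → skip
[8] flags=0011 VC?F → skip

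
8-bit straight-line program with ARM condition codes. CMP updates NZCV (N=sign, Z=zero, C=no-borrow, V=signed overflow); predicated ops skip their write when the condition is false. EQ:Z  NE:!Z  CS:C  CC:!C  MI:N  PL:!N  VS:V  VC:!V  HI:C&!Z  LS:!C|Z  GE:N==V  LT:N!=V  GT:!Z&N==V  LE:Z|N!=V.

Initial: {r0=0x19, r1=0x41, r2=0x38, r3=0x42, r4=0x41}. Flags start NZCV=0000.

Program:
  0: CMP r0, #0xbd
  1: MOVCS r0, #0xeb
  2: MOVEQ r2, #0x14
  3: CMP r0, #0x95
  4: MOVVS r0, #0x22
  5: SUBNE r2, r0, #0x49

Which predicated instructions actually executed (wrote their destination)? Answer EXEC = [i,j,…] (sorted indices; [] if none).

[0] flags=0000 → (cmp)
[1] flags=0000 CS?F → skip
[2] flags=0000 EQ?F → skip
[3] flags=1001 → (cmp)
[4] flags=1001 VS?T → r0=0x22
[5] flags=1001 NE?T → r2=0xd9

EXEC = [4,5]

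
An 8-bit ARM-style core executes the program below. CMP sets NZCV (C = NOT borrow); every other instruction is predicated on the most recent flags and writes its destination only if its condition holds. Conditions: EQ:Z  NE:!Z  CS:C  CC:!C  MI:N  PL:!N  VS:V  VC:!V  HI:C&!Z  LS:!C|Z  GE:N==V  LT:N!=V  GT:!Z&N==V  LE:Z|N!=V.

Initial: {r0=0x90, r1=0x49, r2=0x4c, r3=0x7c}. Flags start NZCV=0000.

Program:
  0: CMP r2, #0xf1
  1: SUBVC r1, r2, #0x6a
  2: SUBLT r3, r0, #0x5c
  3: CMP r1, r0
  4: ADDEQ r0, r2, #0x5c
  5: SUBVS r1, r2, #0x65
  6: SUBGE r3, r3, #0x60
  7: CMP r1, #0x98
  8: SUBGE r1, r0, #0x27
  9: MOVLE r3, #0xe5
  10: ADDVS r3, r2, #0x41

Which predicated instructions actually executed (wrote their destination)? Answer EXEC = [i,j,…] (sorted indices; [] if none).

0: ✓ CMP  NZCV=0000
1: ✓ SUBVC  r1←0xe2
2: · SUBLT
3: ✓ CMP  NZCV=0010
4: · ADDEQ
5: · SUBVS
6: ✓ SUBGE  r3←0x1c
7: ✓ CMP  NZCV=0010
8: ✓ SUBGE  r1←0x69
9: · MOVLE
10: · ADDVS

EXEC = [1,6,8]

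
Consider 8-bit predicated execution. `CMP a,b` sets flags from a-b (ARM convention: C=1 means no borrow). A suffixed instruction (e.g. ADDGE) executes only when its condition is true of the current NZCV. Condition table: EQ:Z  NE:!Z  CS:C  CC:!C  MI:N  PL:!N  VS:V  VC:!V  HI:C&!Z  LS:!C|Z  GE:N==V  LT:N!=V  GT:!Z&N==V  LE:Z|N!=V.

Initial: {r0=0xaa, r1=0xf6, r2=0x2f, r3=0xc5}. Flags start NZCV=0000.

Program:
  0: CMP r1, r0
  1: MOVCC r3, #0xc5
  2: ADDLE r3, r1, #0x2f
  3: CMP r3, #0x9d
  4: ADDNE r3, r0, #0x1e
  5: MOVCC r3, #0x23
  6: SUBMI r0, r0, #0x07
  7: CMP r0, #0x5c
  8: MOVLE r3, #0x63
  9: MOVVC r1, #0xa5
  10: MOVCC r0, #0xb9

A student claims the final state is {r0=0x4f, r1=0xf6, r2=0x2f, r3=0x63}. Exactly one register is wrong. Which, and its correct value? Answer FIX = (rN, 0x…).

[0] flags=0010 → (cmp)
[1] flags=0010 CC?F → skip
[2] flags=0010 LE?F → skip
[3] flags=0010 → (cmp)
[4] flags=0010 NE?T → r3=0xc8
[5] flags=0010 CC?F → skip
[6] flags=0010 MI?F → skip
[7] flags=0011 → (cmp)
[8] flags=0011 LE?T → r3=0x63
[9] flags=0011 VC?F → skip
[10] flags=0011 CC?F → skip

FIX = (r0, 0xaa)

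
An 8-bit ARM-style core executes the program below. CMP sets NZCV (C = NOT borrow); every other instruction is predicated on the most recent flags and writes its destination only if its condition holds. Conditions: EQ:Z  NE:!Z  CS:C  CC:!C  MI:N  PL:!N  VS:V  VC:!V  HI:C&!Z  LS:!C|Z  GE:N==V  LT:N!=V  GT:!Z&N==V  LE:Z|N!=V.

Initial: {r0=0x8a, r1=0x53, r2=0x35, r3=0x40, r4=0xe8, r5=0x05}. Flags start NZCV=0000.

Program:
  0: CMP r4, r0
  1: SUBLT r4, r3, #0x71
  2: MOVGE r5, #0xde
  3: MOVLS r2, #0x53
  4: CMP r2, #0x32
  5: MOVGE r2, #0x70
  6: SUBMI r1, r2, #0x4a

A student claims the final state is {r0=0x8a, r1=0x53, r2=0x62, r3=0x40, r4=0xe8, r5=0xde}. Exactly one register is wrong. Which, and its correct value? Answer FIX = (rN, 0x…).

FIX = (r2, 0x70)

0: ✓ CMP  NZCV=0010
1: · SUBLT
2: ✓ MOVGE  r5←0xde
3: · MOVLS
4: ✓ CMP  NZCV=0010
5: ✓ MOVGE  r2←0x70
6: · SUBMI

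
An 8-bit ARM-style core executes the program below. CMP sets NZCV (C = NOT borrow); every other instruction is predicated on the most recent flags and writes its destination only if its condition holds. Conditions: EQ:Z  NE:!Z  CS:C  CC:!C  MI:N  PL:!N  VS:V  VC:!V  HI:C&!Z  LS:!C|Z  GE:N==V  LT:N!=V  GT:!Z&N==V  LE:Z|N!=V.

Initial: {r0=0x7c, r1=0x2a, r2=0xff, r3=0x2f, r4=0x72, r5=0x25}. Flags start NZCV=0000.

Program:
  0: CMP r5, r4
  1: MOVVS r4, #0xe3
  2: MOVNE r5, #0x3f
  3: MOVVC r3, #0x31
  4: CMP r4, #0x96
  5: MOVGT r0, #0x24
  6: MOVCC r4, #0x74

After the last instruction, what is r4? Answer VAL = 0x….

VAL = 0x74

0: ✓ CMP  NZCV=1000
1: · MOVVS
2: ✓ MOVNE  r5←0x3f
3: ✓ MOVVC  r3←0x31
4: ✓ CMP  NZCV=1001
5: ✓ MOVGT  r0←0x24
6: ✓ MOVCC  r4←0x74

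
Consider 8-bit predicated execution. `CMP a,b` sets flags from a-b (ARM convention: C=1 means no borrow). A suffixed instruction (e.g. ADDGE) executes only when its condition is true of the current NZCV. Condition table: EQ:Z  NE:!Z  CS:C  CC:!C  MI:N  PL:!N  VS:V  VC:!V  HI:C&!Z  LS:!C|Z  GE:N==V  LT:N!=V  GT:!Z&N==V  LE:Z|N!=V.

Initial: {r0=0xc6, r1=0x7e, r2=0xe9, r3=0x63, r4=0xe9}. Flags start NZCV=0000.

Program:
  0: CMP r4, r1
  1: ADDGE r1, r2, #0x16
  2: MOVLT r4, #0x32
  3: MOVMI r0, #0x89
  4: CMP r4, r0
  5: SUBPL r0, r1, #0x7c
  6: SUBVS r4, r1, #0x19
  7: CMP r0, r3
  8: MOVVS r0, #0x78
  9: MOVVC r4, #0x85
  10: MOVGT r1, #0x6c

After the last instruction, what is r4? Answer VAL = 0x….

[0] flags=0011 → (cmp)
[1] flags=0011 GE?F → skip
[2] flags=0011 LT?T → r4=0x32
[3] flags=0011 MI?F → skip
[4] flags=0000 → (cmp)
[5] flags=0000 PL?T → r0=0x02
[6] flags=0000 VS?F → skip
[7] flags=1000 → (cmp)
[8] flags=1000 VS?F → skip
[9] flags=1000 VC?T → r4=0x85
[10] flags=1000 GT?F → skip

VAL = 0x85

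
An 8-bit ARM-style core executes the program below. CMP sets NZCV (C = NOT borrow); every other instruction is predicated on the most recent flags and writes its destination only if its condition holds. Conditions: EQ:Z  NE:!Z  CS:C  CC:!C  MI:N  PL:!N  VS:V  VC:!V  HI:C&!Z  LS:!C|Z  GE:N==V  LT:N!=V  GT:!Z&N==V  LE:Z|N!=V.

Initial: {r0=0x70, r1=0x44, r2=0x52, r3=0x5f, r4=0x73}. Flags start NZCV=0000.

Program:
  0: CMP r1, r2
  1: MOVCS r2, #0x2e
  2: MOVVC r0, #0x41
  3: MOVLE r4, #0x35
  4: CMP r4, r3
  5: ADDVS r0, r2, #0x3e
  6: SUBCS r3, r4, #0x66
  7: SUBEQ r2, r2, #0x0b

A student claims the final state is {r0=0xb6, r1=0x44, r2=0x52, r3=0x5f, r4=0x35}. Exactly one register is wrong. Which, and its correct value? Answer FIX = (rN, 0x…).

0: ✓ CMP  NZCV=1000
1: · MOVCS
2: ✓ MOVVC  r0←0x41
3: ✓ MOVLE  r4←0x35
4: ✓ CMP  NZCV=1000
5: · ADDVS
6: · SUBCS
7: · SUBEQ

FIX = (r0, 0x41)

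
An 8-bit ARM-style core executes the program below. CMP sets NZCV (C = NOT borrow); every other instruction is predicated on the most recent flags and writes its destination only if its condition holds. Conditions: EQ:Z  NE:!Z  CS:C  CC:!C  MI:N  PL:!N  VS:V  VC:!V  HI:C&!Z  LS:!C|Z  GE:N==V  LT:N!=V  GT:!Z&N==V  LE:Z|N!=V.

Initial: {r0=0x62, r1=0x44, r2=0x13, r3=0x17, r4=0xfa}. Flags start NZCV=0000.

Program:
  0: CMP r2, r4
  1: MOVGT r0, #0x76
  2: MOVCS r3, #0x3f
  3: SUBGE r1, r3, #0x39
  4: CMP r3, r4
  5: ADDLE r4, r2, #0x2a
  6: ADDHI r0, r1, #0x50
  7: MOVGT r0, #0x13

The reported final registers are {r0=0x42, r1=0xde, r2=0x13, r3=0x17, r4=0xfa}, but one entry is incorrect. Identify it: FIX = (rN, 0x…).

[0] flags=0000 → (cmp)
[1] flags=0000 GT?T → r0=0x76
[2] flags=0000 CS?F → skip
[3] flags=0000 GE?T → r1=0xde
[4] flags=0000 → (cmp)
[5] flags=0000 LE?F → skip
[6] flags=0000 HI?F → skip
[7] flags=0000 GT?T → r0=0x13

FIX = (r0, 0x13)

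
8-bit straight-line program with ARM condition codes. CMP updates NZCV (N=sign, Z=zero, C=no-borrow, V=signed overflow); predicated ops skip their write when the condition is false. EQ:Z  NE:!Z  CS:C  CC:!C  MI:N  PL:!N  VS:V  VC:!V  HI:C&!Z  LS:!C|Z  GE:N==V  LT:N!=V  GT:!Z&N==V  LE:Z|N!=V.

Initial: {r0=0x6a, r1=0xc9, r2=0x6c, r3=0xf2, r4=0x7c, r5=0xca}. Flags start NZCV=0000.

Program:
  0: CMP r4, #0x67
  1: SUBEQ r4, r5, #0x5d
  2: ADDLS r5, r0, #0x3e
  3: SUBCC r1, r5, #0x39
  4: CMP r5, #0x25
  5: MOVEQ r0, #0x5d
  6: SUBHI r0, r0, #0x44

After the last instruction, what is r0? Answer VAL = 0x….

[0] flags=0010 → (cmp)
[1] flags=0010 EQ?F → skip
[2] flags=0010 LS?F → skip
[3] flags=0010 CC?F → skip
[4] flags=1010 → (cmp)
[5] flags=1010 EQ?F → skip
[6] flags=1010 HI?T → r0=0x26

VAL = 0x26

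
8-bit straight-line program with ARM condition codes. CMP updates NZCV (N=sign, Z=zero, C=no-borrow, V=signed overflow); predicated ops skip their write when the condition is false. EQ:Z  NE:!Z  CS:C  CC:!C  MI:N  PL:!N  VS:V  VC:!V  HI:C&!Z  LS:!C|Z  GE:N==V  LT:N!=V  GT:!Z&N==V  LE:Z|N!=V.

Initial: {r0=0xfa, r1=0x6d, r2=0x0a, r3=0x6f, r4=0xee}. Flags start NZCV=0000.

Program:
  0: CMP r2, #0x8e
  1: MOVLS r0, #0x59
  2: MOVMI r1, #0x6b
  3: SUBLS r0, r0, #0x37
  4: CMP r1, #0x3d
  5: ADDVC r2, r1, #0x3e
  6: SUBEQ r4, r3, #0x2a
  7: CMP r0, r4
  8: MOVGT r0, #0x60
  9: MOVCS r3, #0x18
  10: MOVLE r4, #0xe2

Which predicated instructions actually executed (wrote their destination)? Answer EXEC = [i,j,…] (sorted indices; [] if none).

EXEC = [1,3,5,8]

0: ✓ CMP  NZCV=0000
1: ✓ MOVLS  r0←0x59
2: · MOVMI
3: ✓ SUBLS  r0←0x22
4: ✓ CMP  NZCV=0010
5: ✓ ADDVC  r2←0xab
6: · SUBEQ
7: ✓ CMP  NZCV=0000
8: ✓ MOVGT  r0←0x60
9: · MOVCS
10: · MOVLE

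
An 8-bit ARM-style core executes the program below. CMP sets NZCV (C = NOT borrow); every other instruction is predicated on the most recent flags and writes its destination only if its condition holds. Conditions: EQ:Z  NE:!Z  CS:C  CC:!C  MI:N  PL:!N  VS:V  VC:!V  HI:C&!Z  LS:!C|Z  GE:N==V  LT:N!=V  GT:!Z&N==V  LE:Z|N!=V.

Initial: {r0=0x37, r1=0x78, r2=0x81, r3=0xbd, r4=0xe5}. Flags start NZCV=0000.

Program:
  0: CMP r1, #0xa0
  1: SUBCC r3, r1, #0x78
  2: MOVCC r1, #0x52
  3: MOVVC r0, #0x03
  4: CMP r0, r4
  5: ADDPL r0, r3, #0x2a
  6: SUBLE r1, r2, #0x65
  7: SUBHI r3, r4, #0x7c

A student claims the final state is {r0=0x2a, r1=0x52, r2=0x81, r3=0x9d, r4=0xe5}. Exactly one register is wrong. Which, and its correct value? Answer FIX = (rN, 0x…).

FIX = (r3, 0x00)

[0] flags=1001 → (cmp)
[1] flags=1001 CC?T → r3=0x00
[2] flags=1001 CC?T → r1=0x52
[3] flags=1001 VC?F → skip
[4] flags=0000 → (cmp)
[5] flags=0000 PL?T → r0=0x2a
[6] flags=0000 LE?F → skip
[7] flags=0000 HI?F → skip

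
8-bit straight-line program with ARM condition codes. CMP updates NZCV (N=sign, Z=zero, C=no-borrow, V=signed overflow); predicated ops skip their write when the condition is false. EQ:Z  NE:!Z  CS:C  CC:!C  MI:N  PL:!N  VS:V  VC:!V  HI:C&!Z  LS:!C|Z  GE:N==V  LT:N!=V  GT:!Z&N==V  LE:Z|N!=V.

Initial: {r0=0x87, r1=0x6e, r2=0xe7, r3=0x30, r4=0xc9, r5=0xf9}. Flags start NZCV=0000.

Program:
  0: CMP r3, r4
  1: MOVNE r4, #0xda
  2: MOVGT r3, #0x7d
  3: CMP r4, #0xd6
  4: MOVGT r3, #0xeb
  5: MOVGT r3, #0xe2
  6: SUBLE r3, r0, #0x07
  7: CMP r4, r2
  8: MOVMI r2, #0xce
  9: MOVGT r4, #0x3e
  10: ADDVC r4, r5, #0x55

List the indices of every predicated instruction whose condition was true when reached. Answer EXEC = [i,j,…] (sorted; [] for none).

EXEC = [1,2,4,5,8,10]

0: ✓ CMP  NZCV=0000
1: ✓ MOVNE  r4←0xda
2: ✓ MOVGT  r3←0x7d
3: ✓ CMP  NZCV=0010
4: ✓ MOVGT  r3←0xeb
5: ✓ MOVGT  r3←0xe2
6: · SUBLE
7: ✓ CMP  NZCV=1000
8: ✓ MOVMI  r2←0xce
9: · MOVGT
10: ✓ ADDVC  r4←0x4e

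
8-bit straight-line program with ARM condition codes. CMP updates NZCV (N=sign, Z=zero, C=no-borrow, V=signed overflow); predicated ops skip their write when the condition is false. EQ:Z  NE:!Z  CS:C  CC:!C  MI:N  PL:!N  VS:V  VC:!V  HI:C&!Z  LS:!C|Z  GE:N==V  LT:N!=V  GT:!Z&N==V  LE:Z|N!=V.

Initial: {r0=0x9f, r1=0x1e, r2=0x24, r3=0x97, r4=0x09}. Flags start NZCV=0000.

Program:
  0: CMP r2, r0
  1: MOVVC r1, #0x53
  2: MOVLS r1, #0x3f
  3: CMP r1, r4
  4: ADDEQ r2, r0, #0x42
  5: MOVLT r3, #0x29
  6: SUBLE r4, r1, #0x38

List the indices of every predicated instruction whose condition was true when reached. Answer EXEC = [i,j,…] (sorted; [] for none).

[0] flags=1001 → (cmp)
[1] flags=1001 VC?F → skip
[2] flags=1001 LS?T → r1=0x3f
[3] flags=0010 → (cmp)
[4] flags=0010 EQ?F → skip
[5] flags=0010 LT?F → skip
[6] flags=0010 LE?F → skip

EXEC = [2]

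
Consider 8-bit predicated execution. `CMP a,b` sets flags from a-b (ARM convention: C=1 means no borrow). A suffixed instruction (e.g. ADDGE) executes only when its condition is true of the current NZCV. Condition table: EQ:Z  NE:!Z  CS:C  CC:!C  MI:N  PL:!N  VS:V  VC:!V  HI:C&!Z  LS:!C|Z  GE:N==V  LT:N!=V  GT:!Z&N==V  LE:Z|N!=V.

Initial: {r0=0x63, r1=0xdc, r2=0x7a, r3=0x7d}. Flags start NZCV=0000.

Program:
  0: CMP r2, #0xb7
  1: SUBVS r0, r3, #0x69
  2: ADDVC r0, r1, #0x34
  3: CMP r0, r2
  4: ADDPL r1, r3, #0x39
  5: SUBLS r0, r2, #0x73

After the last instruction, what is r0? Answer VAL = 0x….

VAL = 0x07

0: ✓ CMP  NZCV=1001
1: ✓ SUBVS  r0←0x14
2: · ADDVC
3: ✓ CMP  NZCV=1000
4: · ADDPL
5: ✓ SUBLS  r0←0x07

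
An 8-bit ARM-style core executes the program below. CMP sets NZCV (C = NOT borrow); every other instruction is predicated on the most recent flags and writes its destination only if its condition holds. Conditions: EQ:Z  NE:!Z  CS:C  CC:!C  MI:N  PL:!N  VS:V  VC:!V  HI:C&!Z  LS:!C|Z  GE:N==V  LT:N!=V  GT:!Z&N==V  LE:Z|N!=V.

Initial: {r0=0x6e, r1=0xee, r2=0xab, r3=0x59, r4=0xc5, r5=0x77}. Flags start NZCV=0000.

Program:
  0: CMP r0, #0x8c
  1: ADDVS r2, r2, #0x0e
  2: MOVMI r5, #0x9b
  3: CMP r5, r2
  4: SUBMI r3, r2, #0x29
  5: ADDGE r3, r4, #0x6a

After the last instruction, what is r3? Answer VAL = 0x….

0: ✓ CMP  NZCV=1001
1: ✓ ADDVS  r2←0xb9
2: ✓ MOVMI  r5←0x9b
3: ✓ CMP  NZCV=1000
4: ✓ SUBMI  r3←0x90
5: · ADDGE

VAL = 0x90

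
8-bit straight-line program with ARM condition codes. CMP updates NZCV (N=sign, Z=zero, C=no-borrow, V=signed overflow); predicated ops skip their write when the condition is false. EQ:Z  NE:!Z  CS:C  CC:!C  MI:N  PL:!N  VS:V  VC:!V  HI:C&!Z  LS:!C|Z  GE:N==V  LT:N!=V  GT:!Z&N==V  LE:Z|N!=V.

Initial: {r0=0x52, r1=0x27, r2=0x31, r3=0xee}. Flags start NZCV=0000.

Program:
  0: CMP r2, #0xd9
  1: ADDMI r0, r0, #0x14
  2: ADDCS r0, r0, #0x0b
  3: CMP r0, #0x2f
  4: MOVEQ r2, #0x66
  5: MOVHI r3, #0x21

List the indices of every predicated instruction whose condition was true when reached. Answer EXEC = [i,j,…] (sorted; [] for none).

[0] flags=0000 → (cmp)
[1] flags=0000 MI?F → skip
[2] flags=0000 CS?F → skip
[3] flags=0010 → (cmp)
[4] flags=0010 EQ?F → skip
[5] flags=0010 HI?T → r3=0x21

EXEC = [5]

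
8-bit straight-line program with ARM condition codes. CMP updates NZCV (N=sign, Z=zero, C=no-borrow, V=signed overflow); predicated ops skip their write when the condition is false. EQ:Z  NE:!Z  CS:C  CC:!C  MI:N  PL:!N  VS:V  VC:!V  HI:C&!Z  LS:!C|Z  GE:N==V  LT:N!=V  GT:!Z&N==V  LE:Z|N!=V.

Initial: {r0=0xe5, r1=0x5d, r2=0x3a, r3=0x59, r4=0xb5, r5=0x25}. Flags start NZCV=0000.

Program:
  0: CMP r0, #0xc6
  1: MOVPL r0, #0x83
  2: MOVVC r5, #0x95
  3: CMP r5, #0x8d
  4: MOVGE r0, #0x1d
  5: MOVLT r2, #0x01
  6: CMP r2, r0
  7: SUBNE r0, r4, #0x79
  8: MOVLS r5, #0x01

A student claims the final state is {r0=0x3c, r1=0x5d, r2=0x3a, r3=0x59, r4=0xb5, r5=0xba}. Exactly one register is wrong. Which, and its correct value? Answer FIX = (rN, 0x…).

FIX = (r5, 0x95)

[0] flags=0010 → (cmp)
[1] flags=0010 PL?T → r0=0x83
[2] flags=0010 VC?T → r5=0x95
[3] flags=0010 → (cmp)
[4] flags=0010 GE?T → r0=0x1d
[5] flags=0010 LT?F → skip
[6] flags=0010 → (cmp)
[7] flags=0010 NE?T → r0=0x3c
[8] flags=0010 LS?F → skip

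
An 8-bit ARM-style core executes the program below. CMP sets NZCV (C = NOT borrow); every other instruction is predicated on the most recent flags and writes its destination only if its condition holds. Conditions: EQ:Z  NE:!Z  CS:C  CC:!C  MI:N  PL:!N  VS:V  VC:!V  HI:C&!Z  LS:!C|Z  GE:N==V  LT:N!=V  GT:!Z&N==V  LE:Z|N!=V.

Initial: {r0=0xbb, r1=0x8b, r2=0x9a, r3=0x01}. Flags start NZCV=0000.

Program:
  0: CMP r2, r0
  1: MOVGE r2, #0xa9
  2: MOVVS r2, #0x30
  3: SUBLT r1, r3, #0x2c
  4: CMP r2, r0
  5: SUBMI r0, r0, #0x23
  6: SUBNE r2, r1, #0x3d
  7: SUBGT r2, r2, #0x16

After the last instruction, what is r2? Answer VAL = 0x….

[0] flags=1000 → (cmp)
[1] flags=1000 GE?F → skip
[2] flags=1000 VS?F → skip
[3] flags=1000 LT?T → r1=0xd5
[4] flags=1000 → (cmp)
[5] flags=1000 MI?T → r0=0x98
[6] flags=1000 NE?T → r2=0x98
[7] flags=1000 GT?F → skip

VAL = 0x98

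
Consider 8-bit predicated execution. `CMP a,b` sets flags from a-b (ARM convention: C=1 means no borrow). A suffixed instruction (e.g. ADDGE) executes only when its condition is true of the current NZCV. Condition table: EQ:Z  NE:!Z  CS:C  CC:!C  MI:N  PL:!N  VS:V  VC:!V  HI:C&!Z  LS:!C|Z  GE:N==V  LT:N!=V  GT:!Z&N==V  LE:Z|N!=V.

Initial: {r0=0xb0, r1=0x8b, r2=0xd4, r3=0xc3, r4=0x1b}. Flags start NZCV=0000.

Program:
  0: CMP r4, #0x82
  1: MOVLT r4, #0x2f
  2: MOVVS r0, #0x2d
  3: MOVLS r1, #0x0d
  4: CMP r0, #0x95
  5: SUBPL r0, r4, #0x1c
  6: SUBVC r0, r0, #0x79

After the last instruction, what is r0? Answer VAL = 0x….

[0] flags=1001 → (cmp)
[1] flags=1001 LT?F → skip
[2] flags=1001 VS?T → r0=0x2d
[3] flags=1001 LS?T → r1=0x0d
[4] flags=1001 → (cmp)
[5] flags=1001 PL?F → skip
[6] flags=1001 VC?F → skip

VAL = 0x2d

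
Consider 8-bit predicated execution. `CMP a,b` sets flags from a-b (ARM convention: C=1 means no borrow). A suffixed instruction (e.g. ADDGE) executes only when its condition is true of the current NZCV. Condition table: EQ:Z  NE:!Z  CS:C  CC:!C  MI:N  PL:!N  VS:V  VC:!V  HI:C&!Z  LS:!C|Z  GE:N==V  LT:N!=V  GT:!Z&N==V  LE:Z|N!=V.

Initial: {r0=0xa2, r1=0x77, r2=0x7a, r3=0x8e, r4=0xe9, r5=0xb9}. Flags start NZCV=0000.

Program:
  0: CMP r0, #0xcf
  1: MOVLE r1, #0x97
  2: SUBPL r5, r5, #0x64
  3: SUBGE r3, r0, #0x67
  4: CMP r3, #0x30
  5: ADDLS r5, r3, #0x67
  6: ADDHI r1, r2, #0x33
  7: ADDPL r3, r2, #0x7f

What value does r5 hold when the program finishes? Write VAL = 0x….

VAL = 0xb9

[0] flags=1000 → (cmp)
[1] flags=1000 LE?T → r1=0x97
[2] flags=1000 PL?F → skip
[3] flags=1000 GE?F → skip
[4] flags=0011 → (cmp)
[5] flags=0011 LS?F → skip
[6] flags=0011 HI?T → r1=0xad
[7] flags=0011 PL?T → r3=0xf9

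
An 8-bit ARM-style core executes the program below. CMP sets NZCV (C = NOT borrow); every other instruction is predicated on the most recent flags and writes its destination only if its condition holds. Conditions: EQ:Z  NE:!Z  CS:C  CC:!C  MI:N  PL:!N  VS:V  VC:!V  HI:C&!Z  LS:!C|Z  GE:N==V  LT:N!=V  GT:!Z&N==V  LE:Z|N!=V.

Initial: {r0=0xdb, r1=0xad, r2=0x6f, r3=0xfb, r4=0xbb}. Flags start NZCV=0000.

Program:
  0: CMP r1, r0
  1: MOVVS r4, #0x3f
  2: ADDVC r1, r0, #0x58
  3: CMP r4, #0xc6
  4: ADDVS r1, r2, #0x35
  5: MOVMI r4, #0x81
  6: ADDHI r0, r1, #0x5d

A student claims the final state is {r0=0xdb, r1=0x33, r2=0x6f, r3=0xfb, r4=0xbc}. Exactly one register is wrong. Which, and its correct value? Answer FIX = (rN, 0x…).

FIX = (r4, 0x81)

0: ✓ CMP  NZCV=1000
1: · MOVVS
2: ✓ ADDVC  r1←0x33
3: ✓ CMP  NZCV=1000
4: · ADDVS
5: ✓ MOVMI  r4←0x81
6: · ADDHI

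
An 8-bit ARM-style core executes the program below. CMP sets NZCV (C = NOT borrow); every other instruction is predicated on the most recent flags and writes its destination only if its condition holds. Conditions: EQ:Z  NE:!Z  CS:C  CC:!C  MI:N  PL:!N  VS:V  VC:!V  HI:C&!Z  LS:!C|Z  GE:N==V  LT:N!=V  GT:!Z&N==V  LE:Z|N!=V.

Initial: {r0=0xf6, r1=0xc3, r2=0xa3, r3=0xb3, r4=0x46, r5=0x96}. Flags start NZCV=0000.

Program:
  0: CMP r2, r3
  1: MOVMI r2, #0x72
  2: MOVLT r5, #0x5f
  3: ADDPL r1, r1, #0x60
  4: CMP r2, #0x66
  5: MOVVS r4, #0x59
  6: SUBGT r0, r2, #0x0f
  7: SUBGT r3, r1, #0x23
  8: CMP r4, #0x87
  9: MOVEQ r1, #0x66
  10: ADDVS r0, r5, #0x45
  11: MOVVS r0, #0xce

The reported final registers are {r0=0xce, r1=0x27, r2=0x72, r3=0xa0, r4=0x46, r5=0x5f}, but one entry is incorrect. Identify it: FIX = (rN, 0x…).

FIX = (r1, 0xc3)

[0] flags=1000 → (cmp)
[1] flags=1000 MI?T → r2=0x72
[2] flags=1000 LT?T → r5=0x5f
[3] flags=1000 PL?F → skip
[4] flags=0010 → (cmp)
[5] flags=0010 VS?F → skip
[6] flags=0010 GT?T → r0=0x63
[7] flags=0010 GT?T → r3=0xa0
[8] flags=1001 → (cmp)
[9] flags=1001 EQ?F → skip
[10] flags=1001 VS?T → r0=0xa4
[11] flags=1001 VS?T → r0=0xce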